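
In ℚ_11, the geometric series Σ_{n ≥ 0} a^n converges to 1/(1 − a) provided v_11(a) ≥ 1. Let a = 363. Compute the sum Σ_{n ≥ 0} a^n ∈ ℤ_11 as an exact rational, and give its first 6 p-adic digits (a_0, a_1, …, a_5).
Σ a^n = 1/(1 − a) = -1/362;  first 6 digits = (1, 0, 3, 0, 9, 0)

v_11(a) = 2 ≥ 1, so the series converges in ℤ_11 to 1/(1 − a) = 1/(1 − 363) = -1/362. Expand this rational in ℤ_11: compute digits iteratively via d_i = x_i mod 11, x_{i+1} = (x_i − d_i)/11. The first 6 digits are (1, 0, 3, 0, 9, 0).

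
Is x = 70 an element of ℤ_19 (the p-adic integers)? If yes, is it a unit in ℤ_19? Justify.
x ∈ ℤ_19^× (unit); v_19(x) = 0

ℤ_19 = {x ∈ ℚ_19 : v_19(x) ≥ 0} and ℤ_19^× = {x ∈ ℤ_19 : v_19(x) = 0}. Here v_19(70) = v_19(num) − v_19(den) = 0; compare against these criteria.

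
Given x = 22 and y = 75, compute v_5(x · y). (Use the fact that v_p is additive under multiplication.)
v_5(1650) = 2

v_p(x) = 0 (factor: 22 = 5^0 · 22); v_p(y) = 2 (factor: 75 = 5^2 · 3). Additivity: v_p(xy) = v_p(x) + v_p(y) = 0 + 2 = 2. (Direct check: xy = 1650 = 5^2 · (66).)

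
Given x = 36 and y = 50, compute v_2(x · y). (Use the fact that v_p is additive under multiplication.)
v_2(1800) = 3

v_p(x) = 2 (factor: 36 = 2^2 · 9); v_p(y) = 1 (factor: 50 = 2^1 · 25). Additivity: v_p(xy) = v_p(x) + v_p(y) = 2 + 1 = 3. (Direct check: xy = 1800 = 2^3 · (225).)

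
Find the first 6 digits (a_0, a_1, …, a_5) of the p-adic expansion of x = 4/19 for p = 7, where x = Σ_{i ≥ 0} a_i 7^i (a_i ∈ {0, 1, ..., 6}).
(a_0, …, a_5) = (5, 3, 5, 4, 3, 5)

v_7(4/19) = 0 (numerator and denominator both coprime to 7), so x ∈ ℤ_7^×. Compute digits iteratively via a_i = x_i mod 7, x_{i+1} = (x_i − a_i)/7, with x_0 = x:
  x_0 = 4/19;  a_0 = 5;  x_1 = (x_0 − 5)/7 = -13/19
  x_1 = -13/19;  a_1 = 3;  x_2 = (x_1 − 3)/7 = -10/19
  x_2 = -10/19;  a_2 = 5;  x_3 = (x_2 − 5)/7 = -15/19
  x_3 = -15/19;  a_3 = 4;  x_4 = (x_3 − 4)/7 = -13/19
  x_4 = -13/19;  a_4 = 3;  x_5 = (x_4 − 3)/7 = -10/19
  x_5 = -10/19;  a_5 = 5;  x_6 = (x_5 − 5)/7 = -15/19
Digits: (5, 3, 5, 4, 3, 5).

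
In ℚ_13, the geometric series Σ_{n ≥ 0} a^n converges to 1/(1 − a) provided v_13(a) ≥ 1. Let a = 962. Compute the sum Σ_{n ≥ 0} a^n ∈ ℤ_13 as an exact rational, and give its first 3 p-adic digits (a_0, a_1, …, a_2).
Σ a^n = 1/(1 − a) = -1/961;  first 3 digits = (1, 9, 8)

v_13(a) = 1 ≥ 1, so the series converges in ℤ_13 to 1/(1 − a) = 1/(1 − 962) = -1/961. Expand this rational in ℤ_13: compute digits iteratively via d_i = x_i mod 13, x_{i+1} = (x_i − d_i)/13. The first 3 digits are (1, 9, 8).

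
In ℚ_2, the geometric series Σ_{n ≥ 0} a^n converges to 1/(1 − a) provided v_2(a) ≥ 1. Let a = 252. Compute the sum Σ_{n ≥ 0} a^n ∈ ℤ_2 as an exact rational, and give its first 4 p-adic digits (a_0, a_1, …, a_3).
Σ a^n = 1/(1 − a) = -1/251;  first 4 digits = (1, 0, 1, 1)

v_2(a) = 2 ≥ 1, so the series converges in ℤ_2 to 1/(1 − a) = 1/(1 − 252) = -1/251. Expand this rational in ℤ_2: compute digits iteratively via d_i = x_i mod 2, x_{i+1} = (x_i − d_i)/2. The first 4 digits are (1, 0, 1, 1).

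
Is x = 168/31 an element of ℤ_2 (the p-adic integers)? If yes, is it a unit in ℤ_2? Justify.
x ∈ ℤ_2 but not a unit; v_2(x) = 3 > 0

ℤ_2 = {x ∈ ℚ_2 : v_2(x) ≥ 0} and ℤ_2^× = {x ∈ ℤ_2 : v_2(x) = 0}. Here v_2(168/31) = v_2(num) − v_2(den) = 3; compare against these criteria.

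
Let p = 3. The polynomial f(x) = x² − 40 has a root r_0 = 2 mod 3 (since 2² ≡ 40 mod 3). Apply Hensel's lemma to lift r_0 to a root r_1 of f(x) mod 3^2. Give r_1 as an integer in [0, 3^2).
r_1 = 2 (mod 9)

Hensel's recurrence: r_{i+1} = r_i − f(r_i)·(f′(r_i))^{-1} mod 3^{i+2}, with f′(x) = 2x. Iterate:
  r_0 = 2 (mod 3)
  r_1 = 2 (mod 9)
Final: r_1 = 2, and one checks f(r_1) ≡ 0 mod 3^2.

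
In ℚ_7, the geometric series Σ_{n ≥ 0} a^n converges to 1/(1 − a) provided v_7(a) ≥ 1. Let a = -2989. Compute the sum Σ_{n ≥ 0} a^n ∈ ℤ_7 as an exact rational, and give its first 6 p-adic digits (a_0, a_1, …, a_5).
Σ a^n = 1/(1 − a) = 1/2990;  first 6 digits = (1, 0, 2, 5, 2, 6)

v_7(a) = 2 ≥ 1, so the series converges in ℤ_7 to 1/(1 − a) = 1/(1 − (-2989)) = 1/2990. Expand this rational in ℤ_7: compute digits iteratively via d_i = x_i mod 7, x_{i+1} = (x_i − d_i)/7. The first 6 digits are (1, 0, 2, 5, 2, 6).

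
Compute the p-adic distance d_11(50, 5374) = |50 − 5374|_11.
d_11(50, 5374) = 1/1331

Step 1 — x − y = 50 − 5374 = -5324. Step 2 — v_11(-5324) = 3 (factor: -5324 = −(11^3 · 4); the sign does not affect v_p). Step 3 — |x − y|_11 = 11^{-3} = 1/1331.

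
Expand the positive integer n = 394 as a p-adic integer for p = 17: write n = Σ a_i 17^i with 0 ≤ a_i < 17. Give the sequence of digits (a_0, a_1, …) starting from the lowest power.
(a_0, a_1, …) = (3, 6, 1)

Repeated division by 17 gives the digits low-to-high: 394 = 3 + 6·17^1 + 1·17^2. Digit sequence: (3, 6, 1).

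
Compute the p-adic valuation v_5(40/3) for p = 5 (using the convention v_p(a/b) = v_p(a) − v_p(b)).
v_5(40/3) = 1

Factor powers of 5 from the numerator and denominator of the reduced fraction: 40 = 5^1 · 8 and 3 = 5^0 · 3. Apply v_p(a/b) = v_p(a) − v_p(b): v_5(40/3) = 1 − 0 = 1.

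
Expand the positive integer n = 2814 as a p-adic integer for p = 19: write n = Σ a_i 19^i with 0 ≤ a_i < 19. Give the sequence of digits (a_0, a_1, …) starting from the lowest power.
(a_0, a_1, …) = (2, 15, 7)

Repeated division by 19 gives the digits low-to-high: 2814 = 2 + 15·19^1 + 7·19^2. Digit sequence: (2, 15, 7).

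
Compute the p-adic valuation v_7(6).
v_7(6) = 0

v_7(n) is the largest exponent k such that 7^k divides n. Factor out: 6 = 7^0 · 6. (Sign doesn't affect v_p.) So v_7(6) = 0.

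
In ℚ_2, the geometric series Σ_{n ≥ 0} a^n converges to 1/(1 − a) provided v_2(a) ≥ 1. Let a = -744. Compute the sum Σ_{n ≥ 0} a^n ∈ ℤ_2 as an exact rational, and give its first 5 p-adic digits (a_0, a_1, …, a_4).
Σ a^n = 1/(1 − a) = 1/745;  first 5 digits = (1, 0, 0, 1, 1)

v_2(a) = 3 ≥ 1, so the series converges in ℤ_2 to 1/(1 − a) = 1/(1 − (-744)) = 1/745. Expand this rational in ℤ_2: compute digits iteratively via d_i = x_i mod 2, x_{i+1} = (x_i − d_i)/2. The first 5 digits are (1, 0, 0, 1, 1).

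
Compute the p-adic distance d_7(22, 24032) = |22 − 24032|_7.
d_7(22, 24032) = 1/2401

Step 1 — x − y = 22 − 24032 = -24010. Step 2 — v_7(-24010) = 4 (factor: -24010 = −(7^4 · 10); the sign does not affect v_p). Step 3 — |x − y|_7 = 7^{-4} = 1/2401.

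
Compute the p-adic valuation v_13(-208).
v_13(-208) = 1

v_13(n) is the largest exponent k such that 13^k divides n. Factor out: -208 = -13^1 · 16. (Sign doesn't affect v_p.) So v_13(-208) = 1.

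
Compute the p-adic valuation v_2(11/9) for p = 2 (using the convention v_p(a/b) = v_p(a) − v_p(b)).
v_2(11/9) = 0

Factor powers of 2 from the numerator and denominator of the reduced fraction: 11 = 2^0 · 11 and 9 = 2^0 · 9. Apply v_p(a/b) = v_p(a) − v_p(b): v_2(11/9) = 0 − 0 = 0.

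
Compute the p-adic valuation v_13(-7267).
v_13(-7267) = 2

v_13(n) is the largest exponent k such that 13^k divides n. Factor out: -7267 = -13^2 · 43. (Sign doesn't affect v_p.) So v_13(-7267) = 2.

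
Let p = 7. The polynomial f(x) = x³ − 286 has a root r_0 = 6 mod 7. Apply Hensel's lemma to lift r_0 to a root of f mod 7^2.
r_1 = 13 (mod 49)

Hensel: r_{i+1} = r_i − f(r_i)/f′(r_i) mod 7^{i+2}, where f′(x) = 3x². Iterate:
  r_0 = 6 (mod 7)
  r_1 = 13 (mod 49)
Final: r = 13 with f(r) ≡ 0 mod 7^2.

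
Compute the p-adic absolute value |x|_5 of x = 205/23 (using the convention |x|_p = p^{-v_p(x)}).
|205/23|_5 = 1/5

Step 1 — compute v_5(x) by factoring powers of 5 out of the numerator and denominator: v_5(205/23) = 1. Step 2 — apply |x|_p = p^{-v_p(x)} = 5^{-1} = 1/5.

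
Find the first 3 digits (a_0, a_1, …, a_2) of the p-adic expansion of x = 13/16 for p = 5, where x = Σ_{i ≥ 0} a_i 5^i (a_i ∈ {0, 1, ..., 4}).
(a_0, …, a_2) = (3, 3, 4)

v_5(13/16) = 0 (numerator and denominator both coprime to 5), so x ∈ ℤ_5^×. Compute digits iteratively via a_i = x_i mod 5, x_{i+1} = (x_i − a_i)/5, with x_0 = x:
  x_0 = 13/16;  a_0 = 3;  x_1 = (x_0 − 3)/5 = -7/16
  x_1 = -7/16;  a_1 = 3;  x_2 = (x_1 − 3)/5 = -11/16
  x_2 = -11/16;  a_2 = 4;  x_3 = (x_2 − 4)/5 = -15/16
Digits: (3, 3, 4).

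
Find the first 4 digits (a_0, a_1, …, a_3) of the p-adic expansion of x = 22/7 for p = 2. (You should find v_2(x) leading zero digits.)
(a_0, …, a_3) = (0, 1, 0, 1)

v_2(22/7) = 1, so a_0 = ... = a_0 = 0. Factor out: x = 2^1 · u with u = 11/7 a unit in ℤ_2. Expand u iteratively via a_{v+i} = u_i mod 2, u_{i+1} = (u_i − a_{v+i})/2:
  u_0 = 11/7;  a_1 = 1;  u_1 = (u_0 − 1)/2 = 2/7
  u_1 = 2/7;  a_2 = 0;  u_2 = (u_1 − 0)/2 = 1/7
  u_2 = 1/7;  a_3 = 1;  u_3 = (u_2 − 1)/2 = -3/7
Digits: (0, 1, 0, 1).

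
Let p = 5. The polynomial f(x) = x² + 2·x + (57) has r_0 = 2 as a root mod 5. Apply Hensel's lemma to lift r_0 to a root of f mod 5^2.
r_1 = 12 (mod 25)

Hensel: r_{i+1} = r_i − f(r_i)·(f′(r_i))^{-1} mod 5^{i+2}, f′(x) = 2x + 2. Iterate:
  r_0 = 2 (mod 5)
  r_1 = 12 (mod 25)
Final: r = 12 satisfies f(r) ≡ 0 mod 5^2.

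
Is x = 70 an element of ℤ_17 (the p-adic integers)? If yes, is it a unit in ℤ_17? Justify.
x ∈ ℤ_17^× (unit); v_17(x) = 0

ℤ_17 = {x ∈ ℚ_17 : v_17(x) ≥ 0} and ℤ_17^× = {x ∈ ℤ_17 : v_17(x) = 0}. Here v_17(70) = v_17(num) − v_17(den) = 0; compare against these criteria.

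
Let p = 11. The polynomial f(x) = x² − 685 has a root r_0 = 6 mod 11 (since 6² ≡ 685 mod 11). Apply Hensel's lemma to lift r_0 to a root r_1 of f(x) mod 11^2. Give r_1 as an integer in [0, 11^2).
r_1 = 50 (mod 121)

Hensel's recurrence: r_{i+1} = r_i − f(r_i)·(f′(r_i))^{-1} mod 11^{i+2}, with f′(x) = 2x. Iterate:
  r_0 = 6 (mod 11)
  r_1 = 50 (mod 121)
Final: r_1 = 50, and one checks f(r_1) ≡ 0 mod 11^2.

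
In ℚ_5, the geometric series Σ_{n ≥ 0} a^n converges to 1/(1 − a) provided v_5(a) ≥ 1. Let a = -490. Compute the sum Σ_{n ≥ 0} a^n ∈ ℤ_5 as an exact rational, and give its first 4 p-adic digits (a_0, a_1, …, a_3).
Σ a^n = 1/(1 − a) = 1/491;  first 4 digits = (1, 2, 4, 4)

v_5(a) = 1 ≥ 1, so the series converges in ℤ_5 to 1/(1 − a) = 1/(1 − (-490)) = 1/491. Expand this rational in ℤ_5: compute digits iteratively via d_i = x_i mod 5, x_{i+1} = (x_i − d_i)/5. The first 4 digits are (1, 2, 4, 4).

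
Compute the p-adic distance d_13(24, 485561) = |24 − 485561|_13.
d_13(24, 485561) = 1/28561

Step 1 — x − y = 24 − 485561 = -485537. Step 2 — v_13(-485537) = 4 (factor: -485537 = −(13^4 · 17); the sign does not affect v_p). Step 3 — |x − y|_13 = 13^{-4} = 1/28561.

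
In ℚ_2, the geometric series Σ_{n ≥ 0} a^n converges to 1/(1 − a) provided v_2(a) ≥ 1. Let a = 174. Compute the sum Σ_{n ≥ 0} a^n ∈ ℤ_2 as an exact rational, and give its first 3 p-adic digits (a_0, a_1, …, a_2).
Σ a^n = 1/(1 − a) = -1/173;  first 3 digits = (1, 1, 0)

v_2(a) = 1 ≥ 1, so the series converges in ℤ_2 to 1/(1 − a) = 1/(1 − 174) = -1/173. Expand this rational in ℤ_2: compute digits iteratively via d_i = x_i mod 2, x_{i+1} = (x_i − d_i)/2. The first 3 digits are (1, 1, 0).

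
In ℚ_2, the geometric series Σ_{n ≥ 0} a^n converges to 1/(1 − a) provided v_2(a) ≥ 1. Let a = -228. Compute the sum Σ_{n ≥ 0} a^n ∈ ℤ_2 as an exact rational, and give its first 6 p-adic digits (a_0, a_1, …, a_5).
Σ a^n = 1/(1 − a) = 1/229;  first 6 digits = (1, 0, 1, 1, 0, 1)

v_2(a) = 2 ≥ 1, so the series converges in ℤ_2 to 1/(1 − a) = 1/(1 − (-228)) = 1/229. Expand this rational in ℤ_2: compute digits iteratively via d_i = x_i mod 2, x_{i+1} = (x_i − d_i)/2. The first 6 digits are (1, 0, 1, 1, 0, 1).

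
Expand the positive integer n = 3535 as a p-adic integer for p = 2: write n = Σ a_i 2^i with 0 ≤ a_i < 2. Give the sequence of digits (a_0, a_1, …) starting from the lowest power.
(a_0, a_1, …) = (1, 1, 1, 1, 0, 0, 1, 1, 1, 0, 1, 1)

Repeated division by 2 gives the digits low-to-high: 3535 = 1 + 1·2^1 + 1·2^2 + 1·2^3 + 1·2^6 + 1·2^7 + 1·2^8 + 1·2^10 + 1·2^11. Digit sequence: (1, 1, 1, 1, 0, 0, 1, 1, 1, 0, 1, 1).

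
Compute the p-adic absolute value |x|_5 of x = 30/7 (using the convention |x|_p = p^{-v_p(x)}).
|30/7|_5 = 1/5

Step 1 — compute v_5(x) by factoring powers of 5 out of the numerator and denominator: v_5(30/7) = 1. Step 2 — apply |x|_p = p^{-v_p(x)} = 5^{-1} = 1/5.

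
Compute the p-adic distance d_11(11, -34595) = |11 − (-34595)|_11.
d_11(11, -34595) = 1/1331

Step 1 — x − y = 11 − (-34595) = 34606. Step 2 — v_11(34606) = 3 (factor: 34606 = (11^3 · 26); the sign does not affect v_p). Step 3 — |x − y|_11 = 11^{-3} = 1/1331.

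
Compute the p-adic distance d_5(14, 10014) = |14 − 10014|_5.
d_5(14, 10014) = 1/625

Step 1 — x − y = 14 − 10014 = -10000. Step 2 — v_5(-10000) = 4 (factor: -10000 = −(5^4 · 16); the sign does not affect v_p). Step 3 — |x − y|_5 = 5^{-4} = 1/625.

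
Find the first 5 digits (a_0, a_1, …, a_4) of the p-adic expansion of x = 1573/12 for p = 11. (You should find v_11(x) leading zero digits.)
(a_0, …, a_4) = (0, 0, 2, 10, 0)

v_11(1573/12) = 2, so a_0 = ... = a_1 = 0. Factor out: x = 11^2 · u with u = 13/12 a unit in ℤ_11. Expand u iteratively via a_{v+i} = u_i mod 11, u_{i+1} = (u_i − a_{v+i})/11:
  u_0 = 13/12;  a_2 = 2;  u_1 = (u_0 − 2)/11 = -1/12
  u_1 = -1/12;  a_3 = 10;  u_2 = (u_1 − 10)/11 = -11/12
  u_2 = -11/12;  a_4 = 0;  u_3 = (u_2 − 0)/11 = -1/12
Digits: (0, 0, 2, 10, 0).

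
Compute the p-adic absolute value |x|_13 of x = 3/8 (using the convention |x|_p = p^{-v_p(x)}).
|3/8|_13 = 1

Step 1 — compute v_13(x) by factoring powers of 13 out of the numerator and denominator: v_13(3/8) = 0. Step 2 — apply |x|_p = p^{-v_p(x)} = 13^{0} = 1.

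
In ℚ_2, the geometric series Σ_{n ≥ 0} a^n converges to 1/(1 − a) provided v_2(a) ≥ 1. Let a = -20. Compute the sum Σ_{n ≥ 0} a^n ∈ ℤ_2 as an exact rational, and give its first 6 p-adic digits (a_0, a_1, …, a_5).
Σ a^n = 1/(1 − a) = 1/21;  first 6 digits = (1, 0, 1, 1, 1, 1)

v_2(a) = 2 ≥ 1, so the series converges in ℤ_2 to 1/(1 − a) = 1/(1 − (-20)) = 1/21. Expand this rational in ℤ_2: compute digits iteratively via d_i = x_i mod 2, x_{i+1} = (x_i − d_i)/2. The first 6 digits are (1, 0, 1, 1, 1, 1).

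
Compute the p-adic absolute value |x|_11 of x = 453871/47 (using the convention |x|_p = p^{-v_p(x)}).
|453871/47|_11 = 1/14641

Step 1 — compute v_11(x) by factoring powers of 11 out of the numerator and denominator: v_11(453871/47) = 4. Step 2 — apply |x|_p = p^{-v_p(x)} = 11^{-4} = 1/14641.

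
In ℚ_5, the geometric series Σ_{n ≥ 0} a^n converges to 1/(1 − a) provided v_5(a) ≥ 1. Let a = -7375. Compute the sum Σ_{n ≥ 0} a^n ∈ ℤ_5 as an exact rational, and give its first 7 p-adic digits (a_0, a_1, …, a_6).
Σ a^n = 1/(1 − a) = 1/7376;  first 7 digits = (1, 0, 0, 1, 3, 2, 0)

v_5(a) = 3 ≥ 1, so the series converges in ℤ_5 to 1/(1 − a) = 1/(1 − (-7375)) = 1/7376. Expand this rational in ℤ_5: compute digits iteratively via d_i = x_i mod 5, x_{i+1} = (x_i − d_i)/5. The first 7 digits are (1, 0, 0, 1, 3, 2, 0).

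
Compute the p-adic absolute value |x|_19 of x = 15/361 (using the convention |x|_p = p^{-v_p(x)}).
|15/361|_19 = 361

Step 1 — compute v_19(x) by factoring powers of 19 out of the numerator and denominator: v_19(15/361) = -2. Step 2 — apply |x|_p = p^{-v_p(x)} = 19^{2} = 361.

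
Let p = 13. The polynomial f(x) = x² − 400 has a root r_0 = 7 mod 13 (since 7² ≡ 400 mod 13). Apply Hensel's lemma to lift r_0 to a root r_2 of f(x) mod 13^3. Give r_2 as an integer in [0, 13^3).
r_2 = 20 (mod 2197)

Hensel's recurrence: r_{i+1} = r_i − f(r_i)·(f′(r_i))^{-1} mod 13^{i+2}, with f′(x) = 2x. Iterate:
  r_0 = 7 (mod 13)
  r_1 = 20 (mod 169)
  r_2 = 20 (mod 2197)
Final: r_2 = 20, and one checks f(r_2) ≡ 0 mod 13^3.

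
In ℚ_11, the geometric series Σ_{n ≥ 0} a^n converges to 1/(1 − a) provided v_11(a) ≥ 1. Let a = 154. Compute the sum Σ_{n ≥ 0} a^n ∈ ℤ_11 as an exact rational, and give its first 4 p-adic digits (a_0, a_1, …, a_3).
Σ a^n = 1/(1 − a) = -1/153;  first 4 digits = (1, 3, 10, 0)

v_11(a) = 1 ≥ 1, so the series converges in ℤ_11 to 1/(1 − a) = 1/(1 − 154) = -1/153. Expand this rational in ℤ_11: compute digits iteratively via d_i = x_i mod 11, x_{i+1} = (x_i − d_i)/11. The first 4 digits are (1, 3, 10, 0).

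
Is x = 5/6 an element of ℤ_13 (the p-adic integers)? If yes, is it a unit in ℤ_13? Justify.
x ∈ ℤ_13^× (unit); v_13(x) = 0

ℤ_13 = {x ∈ ℚ_13 : v_13(x) ≥ 0} and ℤ_13^× = {x ∈ ℤ_13 : v_13(x) = 0}. Here v_13(5/6) = v_13(num) − v_13(den) = 0; compare against these criteria.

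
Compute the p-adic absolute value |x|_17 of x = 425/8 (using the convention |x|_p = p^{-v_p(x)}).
|425/8|_17 = 1/17

Step 1 — compute v_17(x) by factoring powers of 17 out of the numerator and denominator: v_17(425/8) = 1. Step 2 — apply |x|_p = p^{-v_p(x)} = 17^{-1} = 1/17.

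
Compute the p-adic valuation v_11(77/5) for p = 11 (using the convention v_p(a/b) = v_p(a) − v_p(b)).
v_11(77/5) = 1

Factor powers of 11 from the numerator and denominator of the reduced fraction: 77 = 11^1 · 7 and 5 = 11^0 · 5. Apply v_p(a/b) = v_p(a) − v_p(b): v_11(77/5) = 1 − 0 = 1.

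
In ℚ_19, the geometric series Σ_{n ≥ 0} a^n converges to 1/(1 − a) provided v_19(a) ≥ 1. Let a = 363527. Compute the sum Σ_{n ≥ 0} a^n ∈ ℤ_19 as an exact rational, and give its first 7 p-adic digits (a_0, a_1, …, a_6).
Σ a^n = 1/(1 − a) = -1/363526;  first 7 digits = (1, 0, 0, 15, 2, 0, 16)

v_19(a) = 3 ≥ 1, so the series converges in ℤ_19 to 1/(1 − a) = 1/(1 − 363527) = -1/363526. Expand this rational in ℤ_19: compute digits iteratively via d_i = x_i mod 19, x_{i+1} = (x_i − d_i)/19. The first 7 digits are (1, 0, 0, 15, 2, 0, 16).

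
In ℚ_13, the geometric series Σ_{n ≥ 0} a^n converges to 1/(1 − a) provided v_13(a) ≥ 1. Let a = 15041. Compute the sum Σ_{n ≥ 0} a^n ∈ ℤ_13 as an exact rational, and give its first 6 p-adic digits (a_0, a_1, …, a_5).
Σ a^n = 1/(1 − a) = -1/15040;  first 6 digits = (1, 0, 11, 6, 4, 11)

v_13(a) = 2 ≥ 1, so the series converges in ℤ_13 to 1/(1 − a) = 1/(1 − 15041) = -1/15040. Expand this rational in ℤ_13: compute digits iteratively via d_i = x_i mod 13, x_{i+1} = (x_i − d_i)/13. The first 6 digits are (1, 0, 11, 6, 4, 11).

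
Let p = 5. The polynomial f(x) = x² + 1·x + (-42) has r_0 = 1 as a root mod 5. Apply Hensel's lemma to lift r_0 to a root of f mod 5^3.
r_2 = 6 (mod 125)

Hensel: r_{i+1} = r_i − f(r_i)·(f′(r_i))^{-1} mod 5^{i+2}, f′(x) = 2x + 1. Iterate:
  r_0 = 1 (mod 5)
  r_1 = 6 (mod 25)
  r_2 = 6 (mod 125)
Final: r = 6 satisfies f(r) ≡ 0 mod 5^3.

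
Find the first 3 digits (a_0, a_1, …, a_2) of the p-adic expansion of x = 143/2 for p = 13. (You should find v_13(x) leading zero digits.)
(a_0, …, a_2) = (0, 12, 6)

v_13(143/2) = 1, so a_0 = ... = a_0 = 0. Factor out: x = 13^1 · u with u = 11/2 a unit in ℤ_13. Expand u iteratively via a_{v+i} = u_i mod 13, u_{i+1} = (u_i − a_{v+i})/13:
  u_0 = 11/2;  a_1 = 12;  u_1 = (u_0 − 12)/13 = -1/2
  u_1 = -1/2;  a_2 = 6;  u_2 = (u_1 − 6)/13 = -1/2
Digits: (0, 12, 6).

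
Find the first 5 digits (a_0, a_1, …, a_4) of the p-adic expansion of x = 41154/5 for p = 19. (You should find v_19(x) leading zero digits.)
(a_0, …, a_4) = (0, 0, 0, 5, 15)

v_19(41154/5) = 3, so a_0 = ... = a_2 = 0. Factor out: x = 19^3 · u with u = 6/5 a unit in ℤ_19. Expand u iteratively via a_{v+i} = u_i mod 19, u_{i+1} = (u_i − a_{v+i})/19:
  u_0 = 6/5;  a_3 = 5;  u_1 = (u_0 − 5)/19 = -1/5
  u_1 = -1/5;  a_4 = 15;  u_2 = (u_1 − 15)/19 = -4/5
Digits: (0, 0, 0, 5, 15).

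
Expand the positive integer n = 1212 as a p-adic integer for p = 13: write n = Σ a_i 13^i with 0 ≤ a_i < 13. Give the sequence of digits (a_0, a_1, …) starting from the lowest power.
(a_0, a_1, …) = (3, 2, 7)

Repeated division by 13 gives the digits low-to-high: 1212 = 3 + 2·13^1 + 7·13^2. Digit sequence: (3, 2, 7).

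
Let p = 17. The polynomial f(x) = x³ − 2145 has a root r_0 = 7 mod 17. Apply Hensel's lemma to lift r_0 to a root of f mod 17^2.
r_1 = 92 (mod 289)

Hensel: r_{i+1} = r_i − f(r_i)/f′(r_i) mod 17^{i+2}, where f′(x) = 3x². Iterate:
  r_0 = 7 (mod 17)
  r_1 = 92 (mod 289)
Final: r = 92 with f(r) ≡ 0 mod 17^2.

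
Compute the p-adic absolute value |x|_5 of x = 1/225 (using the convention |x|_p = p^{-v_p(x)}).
|1/225|_5 = 25

Step 1 — compute v_5(x) by factoring powers of 5 out of the numerator and denominator: v_5(1/225) = -2. Step 2 — apply |x|_p = p^{-v_p(x)} = 5^{2} = 25.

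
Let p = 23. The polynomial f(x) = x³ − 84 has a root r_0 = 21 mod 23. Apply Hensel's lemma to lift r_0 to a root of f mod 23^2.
r_1 = 182 (mod 529)

Hensel: r_{i+1} = r_i − f(r_i)/f′(r_i) mod 23^{i+2}, where f′(x) = 3x². Iterate:
  r_0 = 21 (mod 23)
  r_1 = 182 (mod 529)
Final: r = 182 with f(r) ≡ 0 mod 23^2.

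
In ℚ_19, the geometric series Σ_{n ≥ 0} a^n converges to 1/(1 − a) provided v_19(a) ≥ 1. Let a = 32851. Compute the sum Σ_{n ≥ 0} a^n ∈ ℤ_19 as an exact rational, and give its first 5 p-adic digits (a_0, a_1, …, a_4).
Σ a^n = 1/(1 − a) = -1/32850;  first 5 digits = (1, 0, 15, 4, 16)

v_19(a) = 2 ≥ 1, so the series converges in ℤ_19 to 1/(1 − a) = 1/(1 − 32851) = -1/32850. Expand this rational in ℤ_19: compute digits iteratively via d_i = x_i mod 19, x_{i+1} = (x_i − d_i)/19. The first 5 digits are (1, 0, 15, 4, 16).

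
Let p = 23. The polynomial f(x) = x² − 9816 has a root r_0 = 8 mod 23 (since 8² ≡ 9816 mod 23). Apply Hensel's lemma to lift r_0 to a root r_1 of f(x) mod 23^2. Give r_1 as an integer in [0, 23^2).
r_1 = 353 (mod 529)

Hensel's recurrence: r_{i+1} = r_i − f(r_i)·(f′(r_i))^{-1} mod 23^{i+2}, with f′(x) = 2x. Iterate:
  r_0 = 8 (mod 23)
  r_1 = 353 (mod 529)
Final: r_1 = 353, and one checks f(r_1) ≡ 0 mod 23^2.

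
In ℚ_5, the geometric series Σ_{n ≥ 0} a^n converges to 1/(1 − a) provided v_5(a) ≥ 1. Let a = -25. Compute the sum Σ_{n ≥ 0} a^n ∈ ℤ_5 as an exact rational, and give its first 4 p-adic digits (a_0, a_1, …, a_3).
Σ a^n = 1/(1 − a) = 1/26;  first 4 digits = (1, 0, 4, 4)

v_5(a) = 2 ≥ 1, so the series converges in ℤ_5 to 1/(1 − a) = 1/(1 − (-25)) = 1/26. Expand this rational in ℤ_5: compute digits iteratively via d_i = x_i mod 5, x_{i+1} = (x_i − d_i)/5. The first 4 digits are (1, 0, 4, 4).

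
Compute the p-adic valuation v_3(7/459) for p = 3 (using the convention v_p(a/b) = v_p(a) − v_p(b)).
v_3(7/459) = -3

Factor powers of 3 from the numerator and denominator of the reduced fraction: 7 = 3^0 · 7 and 459 = 3^3 · 17. Apply v_p(a/b) = v_p(a) − v_p(b): v_3(7/459) = 0 − 3 = -3.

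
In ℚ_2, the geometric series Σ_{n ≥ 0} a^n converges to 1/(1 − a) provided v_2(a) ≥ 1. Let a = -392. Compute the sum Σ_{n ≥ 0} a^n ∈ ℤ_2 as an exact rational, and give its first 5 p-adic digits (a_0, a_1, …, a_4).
Σ a^n = 1/(1 − a) = 1/393;  first 5 digits = (1, 0, 0, 1, 1)

v_2(a) = 3 ≥ 1, so the series converges in ℤ_2 to 1/(1 − a) = 1/(1 − (-392)) = 1/393. Expand this rational in ℤ_2: compute digits iteratively via d_i = x_i mod 2, x_{i+1} = (x_i − d_i)/2. The first 5 digits are (1, 0, 0, 1, 1).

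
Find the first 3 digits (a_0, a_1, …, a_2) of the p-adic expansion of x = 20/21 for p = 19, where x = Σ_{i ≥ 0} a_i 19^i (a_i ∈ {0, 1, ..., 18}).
(a_0, …, a_2) = (10, 14, 11)

v_19(20/21) = 0 (numerator and denominator both coprime to 19), so x ∈ ℤ_19^×. Compute digits iteratively via a_i = x_i mod 19, x_{i+1} = (x_i − a_i)/19, with x_0 = x:
  x_0 = 20/21;  a_0 = 10;  x_1 = (x_0 − 10)/19 = -10/21
  x_1 = -10/21;  a_1 = 14;  x_2 = (x_1 − 14)/19 = -16/21
  x_2 = -16/21;  a_2 = 11;  x_3 = (x_2 − 11)/19 = -13/21
Digits: (10, 14, 11).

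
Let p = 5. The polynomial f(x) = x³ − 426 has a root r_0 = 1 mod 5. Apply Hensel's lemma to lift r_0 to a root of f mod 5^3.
r_2 = 101 (mod 125)

Hensel: r_{i+1} = r_i − f(r_i)/f′(r_i) mod 5^{i+2}, where f′(x) = 3x². Iterate:
  r_0 = 1 (mod 5)
  r_1 = 1 (mod 25)
  r_2 = 101 (mod 125)
Final: r = 101 with f(r) ≡ 0 mod 5^3.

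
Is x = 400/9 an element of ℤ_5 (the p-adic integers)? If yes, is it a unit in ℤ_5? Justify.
x ∈ ℤ_5 but not a unit; v_5(x) = 2 > 0

ℤ_5 = {x ∈ ℚ_5 : v_5(x) ≥ 0} and ℤ_5^× = {x ∈ ℤ_5 : v_5(x) = 0}. Here v_5(400/9) = v_5(num) − v_5(den) = 2; compare against these criteria.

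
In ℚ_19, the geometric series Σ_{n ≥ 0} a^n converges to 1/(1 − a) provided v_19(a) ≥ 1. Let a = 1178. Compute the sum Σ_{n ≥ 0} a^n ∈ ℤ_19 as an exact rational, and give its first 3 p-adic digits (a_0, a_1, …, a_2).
Σ a^n = 1/(1 − a) = -1/1177;  first 3 digits = (1, 5, 9)

v_19(a) = 1 ≥ 1, so the series converges in ℤ_19 to 1/(1 − a) = 1/(1 − 1178) = -1/1177. Expand this rational in ℤ_19: compute digits iteratively via d_i = x_i mod 19, x_{i+1} = (x_i − d_i)/19. The first 3 digits are (1, 5, 9).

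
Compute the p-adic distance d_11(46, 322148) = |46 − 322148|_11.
d_11(46, 322148) = 1/161051

Step 1 — x − y = 46 − 322148 = -322102. Step 2 — v_11(-322102) = 5 (factor: -322102 = −(11^5 · 2); the sign does not affect v_p). Step 3 — |x − y|_11 = 11^{-5} = 1/161051.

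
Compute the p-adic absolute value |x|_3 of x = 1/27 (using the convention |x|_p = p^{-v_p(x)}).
|1/27|_3 = 27

Step 1 — compute v_3(x) by factoring powers of 3 out of the numerator and denominator: v_3(1/27) = -3. Step 2 — apply |x|_p = p^{-v_p(x)} = 3^{3} = 27.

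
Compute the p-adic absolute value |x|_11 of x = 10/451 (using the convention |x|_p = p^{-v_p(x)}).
|10/451|_11 = 11

Step 1 — compute v_11(x) by factoring powers of 11 out of the numerator and denominator: v_11(10/451) = -1. Step 2 — apply |x|_p = p^{-v_p(x)} = 11^{1} = 11.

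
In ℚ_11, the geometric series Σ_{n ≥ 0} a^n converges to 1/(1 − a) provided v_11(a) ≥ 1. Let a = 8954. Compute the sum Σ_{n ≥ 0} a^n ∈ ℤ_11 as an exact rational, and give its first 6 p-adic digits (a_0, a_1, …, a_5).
Σ a^n = 1/(1 − a) = -1/8953;  first 6 digits = (1, 0, 8, 6, 9, 2)

v_11(a) = 2 ≥ 1, so the series converges in ℤ_11 to 1/(1 − a) = 1/(1 − 8954) = -1/8953. Expand this rational in ℤ_11: compute digits iteratively via d_i = x_i mod 11, x_{i+1} = (x_i − d_i)/11. The first 6 digits are (1, 0, 8, 6, 9, 2).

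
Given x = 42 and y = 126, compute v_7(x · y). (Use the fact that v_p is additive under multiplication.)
v_7(5292) = 2

v_p(x) = 1 (factor: 42 = 7^1 · 6); v_p(y) = 1 (factor: 126 = 7^1 · 18). Additivity: v_p(xy) = v_p(x) + v_p(y) = 1 + 1 = 2. (Direct check: xy = 5292 = 7^2 · (108).)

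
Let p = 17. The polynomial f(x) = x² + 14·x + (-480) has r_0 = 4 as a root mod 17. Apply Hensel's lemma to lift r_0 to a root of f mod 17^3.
r_2 = 4883 (mod 4913)

Hensel: r_{i+1} = r_i − f(r_i)·(f′(r_i))^{-1} mod 17^{i+2}, f′(x) = 2x + 14. Iterate:
  r_0 = 4 (mod 17)
  r_1 = 259 (mod 289)
  r_2 = 4883 (mod 4913)
Final: r = 4883 satisfies f(r) ≡ 0 mod 17^3.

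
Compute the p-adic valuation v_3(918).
v_3(918) = 3

v_3(n) is the largest exponent k such that 3^k divides n. Factor out: 918 = 3^3 · 34. (Sign doesn't affect v_p.) So v_3(918) = 3.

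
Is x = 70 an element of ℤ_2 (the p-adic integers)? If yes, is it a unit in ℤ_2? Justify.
x ∈ ℤ_2 but not a unit; v_2(x) = 1 > 0

ℤ_2 = {x ∈ ℚ_2 : v_2(x) ≥ 0} and ℤ_2^× = {x ∈ ℤ_2 : v_2(x) = 0}. Here v_2(70) = v_2(num) − v_2(den) = 1; compare against these criteria.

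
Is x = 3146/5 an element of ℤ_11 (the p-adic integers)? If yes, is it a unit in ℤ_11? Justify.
x ∈ ℤ_11 but not a unit; v_11(x) = 2 > 0

ℤ_11 = {x ∈ ℚ_11 : v_11(x) ≥ 0} and ℤ_11^× = {x ∈ ℤ_11 : v_11(x) = 0}. Here v_11(3146/5) = v_11(num) − v_11(den) = 2; compare against these criteria.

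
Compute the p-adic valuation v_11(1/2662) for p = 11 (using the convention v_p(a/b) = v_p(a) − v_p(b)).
v_11(1/2662) = -3

Factor powers of 11 from the numerator and denominator of the reduced fraction: 1 = 11^0 · 1 and 2662 = 11^3 · 2. Apply v_p(a/b) = v_p(a) − v_p(b): v_11(1/2662) = 0 − 3 = -3.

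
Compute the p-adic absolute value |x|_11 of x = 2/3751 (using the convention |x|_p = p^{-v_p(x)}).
|2/3751|_11 = 121

Step 1 — compute v_11(x) by factoring powers of 11 out of the numerator and denominator: v_11(2/3751) = -2. Step 2 — apply |x|_p = p^{-v_p(x)} = 11^{2} = 121.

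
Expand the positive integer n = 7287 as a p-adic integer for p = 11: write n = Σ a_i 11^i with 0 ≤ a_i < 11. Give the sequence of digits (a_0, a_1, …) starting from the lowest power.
(a_0, a_1, …) = (5, 2, 5, 5)

Repeated division by 11 gives the digits low-to-high: 7287 = 5 + 2·11^1 + 5·11^2 + 5·11^3. Digit sequence: (5, 2, 5, 5).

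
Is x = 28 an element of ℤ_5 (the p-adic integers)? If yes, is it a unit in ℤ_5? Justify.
x ∈ ℤ_5^× (unit); v_5(x) = 0

ℤ_5 = {x ∈ ℚ_5 : v_5(x) ≥ 0} and ℤ_5^× = {x ∈ ℤ_5 : v_5(x) = 0}. Here v_5(28) = v_5(num) − v_5(den) = 0; compare against these criteria.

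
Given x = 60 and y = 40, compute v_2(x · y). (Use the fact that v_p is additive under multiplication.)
v_2(2400) = 5

v_p(x) = 2 (factor: 60 = 2^2 · 15); v_p(y) = 3 (factor: 40 = 2^3 · 5). Additivity: v_p(xy) = v_p(x) + v_p(y) = 2 + 3 = 5. (Direct check: xy = 2400 = 2^5 · (75).)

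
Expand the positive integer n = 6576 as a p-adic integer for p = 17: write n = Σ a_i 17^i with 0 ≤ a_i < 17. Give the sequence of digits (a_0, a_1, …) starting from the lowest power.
(a_0, a_1, …) = (14, 12, 5, 1)

Repeated division by 17 gives the digits low-to-high: 6576 = 14 + 12·17^1 + 5·17^2 + 1·17^3. Digit sequence: (14, 12, 5, 1).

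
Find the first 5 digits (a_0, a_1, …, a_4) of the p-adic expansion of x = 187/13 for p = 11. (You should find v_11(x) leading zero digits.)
(a_0, …, a_4) = (0, 3, 10, 5, 2)

v_11(187/13) = 1, so a_0 = ... = a_0 = 0. Factor out: x = 11^1 · u with u = 17/13 a unit in ℤ_11. Expand u iteratively via a_{v+i} = u_i mod 11, u_{i+1} = (u_i − a_{v+i})/11:
  u_0 = 17/13;  a_1 = 3;  u_1 = (u_0 − 3)/11 = -2/13
  u_1 = -2/13;  a_2 = 10;  u_2 = (u_1 − 10)/11 = -12/13
  u_2 = -12/13;  a_3 = 5;  u_3 = (u_2 − 5)/11 = -7/13
  u_3 = -7/13;  a_4 = 2;  u_4 = (u_3 − 2)/11 = -3/13
Digits: (0, 3, 10, 5, 2).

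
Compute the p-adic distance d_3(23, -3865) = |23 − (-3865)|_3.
d_3(23, -3865) = 1/243

Step 1 — x − y = 23 − (-3865) = 3888. Step 2 — v_3(3888) = 5 (factor: 3888 = (3^5 · 16); the sign does not affect v_p). Step 3 — |x − y|_3 = 3^{-5} = 1/243.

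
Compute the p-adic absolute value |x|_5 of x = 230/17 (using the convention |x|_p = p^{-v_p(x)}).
|230/17|_5 = 1/5

Step 1 — compute v_5(x) by factoring powers of 5 out of the numerator and denominator: v_5(230/17) = 1. Step 2 — apply |x|_p = p^{-v_p(x)} = 5^{-1} = 1/5.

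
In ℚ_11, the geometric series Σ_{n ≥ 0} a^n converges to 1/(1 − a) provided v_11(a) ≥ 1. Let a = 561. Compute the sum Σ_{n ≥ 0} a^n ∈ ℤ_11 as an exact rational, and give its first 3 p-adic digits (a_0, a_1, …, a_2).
Σ a^n = 1/(1 − a) = -1/560;  first 3 digits = (1, 7, 9)

v_11(a) = 1 ≥ 1, so the series converges in ℤ_11 to 1/(1 − a) = 1/(1 − 561) = -1/560. Expand this rational in ℤ_11: compute digits iteratively via d_i = x_i mod 11, x_{i+1} = (x_i − d_i)/11. The first 3 digits are (1, 7, 9).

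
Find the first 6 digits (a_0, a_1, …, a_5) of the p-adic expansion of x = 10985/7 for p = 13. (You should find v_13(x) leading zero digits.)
(a_0, …, a_5) = (0, 0, 0, 10, 3, 9)

v_13(10985/7) = 3, so a_0 = ... = a_2 = 0. Factor out: x = 13^3 · u with u = 5/7 a unit in ℤ_13. Expand u iteratively via a_{v+i} = u_i mod 13, u_{i+1} = (u_i − a_{v+i})/13:
  u_0 = 5/7;  a_3 = 10;  u_1 = (u_0 − 10)/13 = -5/7
  u_1 = -5/7;  a_4 = 3;  u_2 = (u_1 − 3)/13 = -2/7
  u_2 = -2/7;  a_5 = 9;  u_3 = (u_2 − 9)/13 = -5/7
Digits: (0, 0, 0, 10, 3, 9).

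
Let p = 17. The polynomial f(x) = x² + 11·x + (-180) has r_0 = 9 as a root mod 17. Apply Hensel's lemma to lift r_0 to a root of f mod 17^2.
r_1 = 9 (mod 289)

Hensel: r_{i+1} = r_i − f(r_i)·(f′(r_i))^{-1} mod 17^{i+2}, f′(x) = 2x + 11. Iterate:
  r_0 = 9 (mod 17)
  r_1 = 9 (mod 289)
Final: r = 9 satisfies f(r) ≡ 0 mod 17^2.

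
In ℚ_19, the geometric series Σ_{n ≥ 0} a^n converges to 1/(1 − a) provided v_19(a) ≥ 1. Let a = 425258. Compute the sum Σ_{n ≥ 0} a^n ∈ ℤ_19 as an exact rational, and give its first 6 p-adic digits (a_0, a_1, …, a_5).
Σ a^n = 1/(1 − a) = -1/425257;  first 6 digits = (1, 0, 0, 5, 3, 0)

v_19(a) = 3 ≥ 1, so the series converges in ℤ_19 to 1/(1 − a) = 1/(1 − 425258) = -1/425257. Expand this rational in ℤ_19: compute digits iteratively via d_i = x_i mod 19, x_{i+1} = (x_i − d_i)/19. The first 6 digits are (1, 0, 0, 5, 3, 0).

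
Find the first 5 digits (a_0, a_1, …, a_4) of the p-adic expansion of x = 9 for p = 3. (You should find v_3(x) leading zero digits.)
(a_0, …, a_4) = (0, 0, 1, 0, 0)

v_3(9) = 2, so a_0 = ... = a_1 = 0. Factor out: x = 3^2 · u with u = 1 a unit in ℤ_3. Expand u iteratively via a_{v+i} = u_i mod 3, u_{i+1} = (u_i − a_{v+i})/3:
  u_0 = 1;  a_2 = 1;  u_1 = (u_0 − 1)/3 = 0
  u_1 = 0;  a_3 = 0;  u_2 = (u_1 − 0)/3 = 0
  u_2 = 0;  a_4 = 0;  u_3 = (u_2 − 0)/3 = 0
Digits: (0, 0, 1, 0, 0).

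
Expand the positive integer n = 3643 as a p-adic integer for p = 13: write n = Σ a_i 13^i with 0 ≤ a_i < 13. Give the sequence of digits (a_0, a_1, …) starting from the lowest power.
(a_0, a_1, …) = (3, 7, 8, 1)

Repeated division by 13 gives the digits low-to-high: 3643 = 3 + 7·13^1 + 8·13^2 + 1·13^3. Digit sequence: (3, 7, 8, 1).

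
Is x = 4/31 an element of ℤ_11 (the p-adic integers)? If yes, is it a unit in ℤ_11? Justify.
x ∈ ℤ_11^× (unit); v_11(x) = 0

ℤ_11 = {x ∈ ℚ_11 : v_11(x) ≥ 0} and ℤ_11^× = {x ∈ ℤ_11 : v_11(x) = 0}. Here v_11(4/31) = v_11(num) − v_11(den) = 0; compare against these criteria.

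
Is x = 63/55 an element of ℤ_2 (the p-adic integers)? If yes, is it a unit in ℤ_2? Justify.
x ∈ ℤ_2^× (unit); v_2(x) = 0

ℤ_2 = {x ∈ ℚ_2 : v_2(x) ≥ 0} and ℤ_2^× = {x ∈ ℤ_2 : v_2(x) = 0}. Here v_2(63/55) = v_2(num) − v_2(den) = 0; compare against these criteria.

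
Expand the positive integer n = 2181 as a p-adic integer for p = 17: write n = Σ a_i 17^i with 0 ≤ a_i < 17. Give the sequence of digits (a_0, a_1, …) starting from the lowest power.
(a_0, a_1, …) = (5, 9, 7)

Repeated division by 17 gives the digits low-to-high: 2181 = 5 + 9·17^1 + 7·17^2. Digit sequence: (5, 9, 7).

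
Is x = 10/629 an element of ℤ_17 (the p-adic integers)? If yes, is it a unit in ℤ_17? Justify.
x ∉ ℤ_17 (v_17(x) = -1 < 0)

ℤ_17 = {x ∈ ℚ_17 : v_17(x) ≥ 0} and ℤ_17^× = {x ∈ ℤ_17 : v_17(x) = 0}. Here v_17(10/629) = v_17(num) − v_17(den) = -1; compare against these criteria.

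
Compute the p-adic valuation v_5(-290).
v_5(-290) = 1

v_5(n) is the largest exponent k such that 5^k divides n. Factor out: -290 = -5^1 · 58. (Sign doesn't affect v_p.) So v_5(-290) = 1.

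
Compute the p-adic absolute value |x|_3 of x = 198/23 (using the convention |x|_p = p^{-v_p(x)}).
|198/23|_3 = 1/9

Step 1 — compute v_3(x) by factoring powers of 3 out of the numerator and denominator: v_3(198/23) = 2. Step 2 — apply |x|_p = p^{-v_p(x)} = 3^{-2} = 1/9.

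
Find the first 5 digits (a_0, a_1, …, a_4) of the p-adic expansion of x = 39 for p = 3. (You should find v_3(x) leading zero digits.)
(a_0, …, a_4) = (0, 1, 1, 1, 0)

v_3(39) = 1, so a_0 = ... = a_0 = 0. Factor out: x = 3^1 · u with u = 13 a unit in ℤ_3. Expand u iteratively via a_{v+i} = u_i mod 3, u_{i+1} = (u_i − a_{v+i})/3:
  u_0 = 13;  a_1 = 1;  u_1 = (u_0 − 1)/3 = 4
  u_1 = 4;  a_2 = 1;  u_2 = (u_1 − 1)/3 = 1
  u_2 = 1;  a_3 = 1;  u_3 = (u_2 − 1)/3 = 0
  u_3 = 0;  a_4 = 0;  u_4 = (u_3 − 0)/3 = 0
Digits: (0, 1, 1, 1, 0).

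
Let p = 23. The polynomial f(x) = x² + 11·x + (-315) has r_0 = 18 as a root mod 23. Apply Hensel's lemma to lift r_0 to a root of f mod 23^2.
r_1 = 340 (mod 529)

Hensel: r_{i+1} = r_i − f(r_i)·(f′(r_i))^{-1} mod 23^{i+2}, f′(x) = 2x + 11. Iterate:
  r_0 = 18 (mod 23)
  r_1 = 340 (mod 529)
Final: r = 340 satisfies f(r) ≡ 0 mod 23^2.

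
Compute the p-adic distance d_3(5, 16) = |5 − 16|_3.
d_3(5, 16) = 1

Step 1 — x − y = 5 − 16 = -11. Step 2 — v_3(-11) = 0 (factor: -11 = −(3^0 · 11); the sign does not affect v_p). Step 3 — |x − y|_3 = 3^{0} = 1.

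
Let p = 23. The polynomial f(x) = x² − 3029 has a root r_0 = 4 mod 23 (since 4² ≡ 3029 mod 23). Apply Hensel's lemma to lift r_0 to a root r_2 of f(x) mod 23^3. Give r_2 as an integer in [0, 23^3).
r_2 = 1637 (mod 12167)

Hensel's recurrence: r_{i+1} = r_i − f(r_i)·(f′(r_i))^{-1} mod 23^{i+2}, with f′(x) = 2x. Iterate:
  r_0 = 4 (mod 23)
  r_1 = 50 (mod 529)
  r_2 = 1637 (mod 12167)
Final: r_2 = 1637, and one checks f(r_2) ≡ 0 mod 23^3.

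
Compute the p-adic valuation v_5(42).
v_5(42) = 0

v_5(n) is the largest exponent k such that 5^k divides n. Factor out: 42 = 5^0 · 42. (Sign doesn't affect v_p.) So v_5(42) = 0.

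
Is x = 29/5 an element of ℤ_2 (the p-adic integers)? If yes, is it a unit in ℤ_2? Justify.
x ∈ ℤ_2^× (unit); v_2(x) = 0

ℤ_2 = {x ∈ ℚ_2 : v_2(x) ≥ 0} and ℤ_2^× = {x ∈ ℤ_2 : v_2(x) = 0}. Here v_2(29/5) = v_2(num) − v_2(den) = 0; compare against these criteria.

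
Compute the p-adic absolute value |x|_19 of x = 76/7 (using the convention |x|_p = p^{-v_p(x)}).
|76/7|_19 = 1/19

Step 1 — compute v_19(x) by factoring powers of 19 out of the numerator and denominator: v_19(76/7) = 1. Step 2 — apply |x|_p = p^{-v_p(x)} = 19^{-1} = 1/19.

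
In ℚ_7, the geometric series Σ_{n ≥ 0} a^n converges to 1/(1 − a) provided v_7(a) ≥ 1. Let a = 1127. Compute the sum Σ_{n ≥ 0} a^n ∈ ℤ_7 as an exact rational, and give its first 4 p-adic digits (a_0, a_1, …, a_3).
Σ a^n = 1/(1 − a) = -1/1126;  first 4 digits = (1, 0, 2, 3)

v_7(a) = 2 ≥ 1, so the series converges in ℤ_7 to 1/(1 − a) = 1/(1 − 1127) = -1/1126. Expand this rational in ℤ_7: compute digits iteratively via d_i = x_i mod 7, x_{i+1} = (x_i − d_i)/7. The first 4 digits are (1, 0, 2, 3).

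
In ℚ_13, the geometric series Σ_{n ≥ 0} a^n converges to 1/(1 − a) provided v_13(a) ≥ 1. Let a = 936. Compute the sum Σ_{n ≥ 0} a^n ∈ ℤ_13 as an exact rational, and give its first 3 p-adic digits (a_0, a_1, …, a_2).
Σ a^n = 1/(1 − a) = -1/935;  first 3 digits = (1, 7, 2)

v_13(a) = 1 ≥ 1, so the series converges in ℤ_13 to 1/(1 − a) = 1/(1 − 936) = -1/935. Expand this rational in ℤ_13: compute digits iteratively via d_i = x_i mod 13, x_{i+1} = (x_i − d_i)/13. The first 3 digits are (1, 7, 2).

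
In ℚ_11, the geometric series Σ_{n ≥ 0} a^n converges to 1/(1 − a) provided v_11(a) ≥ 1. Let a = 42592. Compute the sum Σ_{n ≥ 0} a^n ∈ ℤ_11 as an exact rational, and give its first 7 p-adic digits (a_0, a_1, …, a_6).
Σ a^n = 1/(1 − a) = -1/42591;  first 7 digits = (1, 0, 0, 10, 2, 0, 1)

v_11(a) = 3 ≥ 1, so the series converges in ℤ_11 to 1/(1 − a) = 1/(1 − 42592) = -1/42591. Expand this rational in ℤ_11: compute digits iteratively via d_i = x_i mod 11, x_{i+1} = (x_i − d_i)/11. The first 7 digits are (1, 0, 0, 10, 2, 0, 1).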